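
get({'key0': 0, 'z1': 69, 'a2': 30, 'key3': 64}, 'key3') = 64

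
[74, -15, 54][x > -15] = keep x where x > -15: 74✓, -15✗, 54✓
= [74, 54]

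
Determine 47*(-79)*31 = -115103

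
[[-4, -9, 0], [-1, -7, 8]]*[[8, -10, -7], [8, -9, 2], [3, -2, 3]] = [[-104, 121, 10], [-40, 57, 17]]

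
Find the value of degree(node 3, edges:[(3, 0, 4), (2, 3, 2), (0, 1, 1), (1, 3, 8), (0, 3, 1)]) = 4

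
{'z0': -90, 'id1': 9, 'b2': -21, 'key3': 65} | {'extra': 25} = {'z0': -90, 'id1': 9, 'b2': -21, 'key3': 65, 'extra': 25}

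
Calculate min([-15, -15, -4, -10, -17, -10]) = -17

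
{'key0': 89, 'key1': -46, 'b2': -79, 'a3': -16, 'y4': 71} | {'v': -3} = {'key0': 89, 'key1': -46, 'b2': -79, 'a3': -16, 'y4': 71, 'v': -3}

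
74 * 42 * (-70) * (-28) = 6091680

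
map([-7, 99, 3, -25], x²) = (-7)²=49, (99)²=9801, (3)²=9, (-25)²=625
= [49, 9801, 9, 625]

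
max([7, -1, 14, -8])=14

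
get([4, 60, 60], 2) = 60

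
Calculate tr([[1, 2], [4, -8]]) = diagonal: 1 + (-8)
= -7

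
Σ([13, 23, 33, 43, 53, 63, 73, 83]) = 384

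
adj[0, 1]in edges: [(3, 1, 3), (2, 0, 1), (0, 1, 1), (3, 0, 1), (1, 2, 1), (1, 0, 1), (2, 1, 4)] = 1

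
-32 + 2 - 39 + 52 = -17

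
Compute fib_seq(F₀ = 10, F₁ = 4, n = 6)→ [10, 4, 14, 18, 32, 50]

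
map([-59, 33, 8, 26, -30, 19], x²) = (-59)²=3481, (33)²=1089, (8)²=64, (26)²=676, (-30)²=900, (19)²=361
= [3481, 1089, 64, 676, 900, 361]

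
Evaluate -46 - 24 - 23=-93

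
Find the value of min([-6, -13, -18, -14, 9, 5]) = -18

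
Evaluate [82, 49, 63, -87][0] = 82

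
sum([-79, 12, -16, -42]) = (-79) + 12 + (-16) + (-42)
= -125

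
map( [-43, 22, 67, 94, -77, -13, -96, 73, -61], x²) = (-43)²=1849, (22)²=484, (67)²=4489, (94)²=8836, (-77)²=5929, (-13)²=169, (-96)²=9216, (73)²=5329, (-61)²=3721
= [1849, 484, 4489, 8836, 5929, 169, 9216, 5329, 3721]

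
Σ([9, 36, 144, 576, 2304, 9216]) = 12285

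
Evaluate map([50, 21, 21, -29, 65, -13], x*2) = [100, 42, 42, -58, 130, -26]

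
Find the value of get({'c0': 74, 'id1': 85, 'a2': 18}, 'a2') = 18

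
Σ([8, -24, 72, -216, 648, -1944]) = -1456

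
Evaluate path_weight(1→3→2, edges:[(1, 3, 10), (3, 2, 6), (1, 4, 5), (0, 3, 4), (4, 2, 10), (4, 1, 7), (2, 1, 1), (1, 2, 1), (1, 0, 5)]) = w(1→3)=10 + w(3→2)=6
= 16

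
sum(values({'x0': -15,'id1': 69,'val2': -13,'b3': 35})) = (-15) + 69 + (-13) + 35
= 76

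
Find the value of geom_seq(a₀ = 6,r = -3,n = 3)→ a_0 = 6*(-3)^0 = 6
a_1 = 6*(-3)^1 = -18
a_2 = 6*(-3)^2 = 54
= [6, -18, 54]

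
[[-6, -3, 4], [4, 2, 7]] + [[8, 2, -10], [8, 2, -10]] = [[2, -1, -6], [12, 4, -3]]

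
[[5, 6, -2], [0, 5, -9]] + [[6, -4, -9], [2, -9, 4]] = [[11, 2, -11], [2, -4, -5]]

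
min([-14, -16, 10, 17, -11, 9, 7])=-16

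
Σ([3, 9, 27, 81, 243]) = 3 + 9 + 27 + 81 + 243
= 363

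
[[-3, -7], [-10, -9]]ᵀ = [[-3, -10], [-7, -9]]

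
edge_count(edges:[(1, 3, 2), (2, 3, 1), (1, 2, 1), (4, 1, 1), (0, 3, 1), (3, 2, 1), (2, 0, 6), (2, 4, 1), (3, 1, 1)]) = 9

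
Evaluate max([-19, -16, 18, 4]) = 18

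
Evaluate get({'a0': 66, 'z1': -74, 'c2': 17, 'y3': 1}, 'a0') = 66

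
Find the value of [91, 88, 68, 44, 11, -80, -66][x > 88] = keep x where x > 88: 91✓, 88✗, 68✗, 44✗, 11✗, -80✗, -66✗
= [91]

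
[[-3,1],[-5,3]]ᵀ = [[-3, -5], [1, 3]]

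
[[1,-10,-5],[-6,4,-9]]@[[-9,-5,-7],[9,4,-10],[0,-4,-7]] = C[0][0] = (1)*(-9) + (-10)*(9) + (-5)*(0) = -99
C[0][1] = (1)*(-5) + (-10)*(4) + (-5)*(-4) = -25
C[0][2] = (1)*(-7) + (-10)*(-10) + (-5)*(-7) = 128
C[1][0] = (-6)*(-9) + (4)*(9) + (-9)*(0) = 90
C[1][1] = (-6)*(-5) + (4)*(4) + (-9)*(-4) = 82
C[1][2] = (-6)*(-7) + (4)*(-10) + (-9)*(-7) = 65
= [[-99, -25, 128], [90, 82, 65]]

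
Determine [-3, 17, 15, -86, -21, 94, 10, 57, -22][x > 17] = [94, 57]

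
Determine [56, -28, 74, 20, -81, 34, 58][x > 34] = keep x where x > 34: 56✓, -28✗, 74✓, 20✗, -81✗, 34✗, 58✓
= [56, 74, 58]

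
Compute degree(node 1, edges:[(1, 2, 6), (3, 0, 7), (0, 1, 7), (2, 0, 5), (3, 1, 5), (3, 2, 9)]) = 3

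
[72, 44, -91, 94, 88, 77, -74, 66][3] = 94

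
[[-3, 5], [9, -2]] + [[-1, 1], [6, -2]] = [[-4, 6], [15, -4]]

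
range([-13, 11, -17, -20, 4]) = 31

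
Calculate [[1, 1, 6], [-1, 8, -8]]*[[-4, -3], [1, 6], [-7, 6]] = C[0][0] = (1)*(-4) + (1)*(1) + (6)*(-7) = -45
C[0][1] = (1)*(-3) + (1)*(6) + (6)*(6) = 39
C[1][0] = (-1)*(-4) + (8)*(1) + (-8)*(-7) = 68
C[1][1] = (-1)*(-3) + (8)*(6) + (-8)*(6) = 3
= [[-45, 39], [68, 3]]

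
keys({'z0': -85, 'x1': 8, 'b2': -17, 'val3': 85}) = ['z0', 'x1', 'b2', 'val3']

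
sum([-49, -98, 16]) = (-49) + (-98) + 16
= -131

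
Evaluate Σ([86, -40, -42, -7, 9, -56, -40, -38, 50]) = -78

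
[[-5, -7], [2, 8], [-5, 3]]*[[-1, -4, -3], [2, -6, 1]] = [[-9, 62, 8], [14, -56, 2], [11, 2, 18]]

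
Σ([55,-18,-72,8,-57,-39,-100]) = 55 + (-18) + (-72) + 8 + (-57) + (-39) + (-100)
= -223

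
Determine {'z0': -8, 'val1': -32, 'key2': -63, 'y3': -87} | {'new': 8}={'z0': -8, 'val1': -32, 'key2': -63, 'y3': -87, 'new': 8}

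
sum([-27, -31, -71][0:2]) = slice → [-27, -31]
(-27) + (-31)
= -58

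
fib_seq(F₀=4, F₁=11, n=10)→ [4, 11, 15, 26, 41, 67, 108, 175, 283, 458]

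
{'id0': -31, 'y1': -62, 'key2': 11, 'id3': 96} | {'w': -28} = {'id0': -31, 'y1': -62, 'key2': 11, 'id3': 96, 'w': -28}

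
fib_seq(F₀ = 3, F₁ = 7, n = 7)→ F_2 = F_1 + F_0 = 10
F_3 = F_2 + F_1 = 17
F_4 = F_3 + F_2 = 27
...
= [3, 7, 10, 17, 27, 44, 71]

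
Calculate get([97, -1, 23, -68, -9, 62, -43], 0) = 97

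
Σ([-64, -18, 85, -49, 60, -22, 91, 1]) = (-64) + (-18) + 85 + (-49) + 60 + (-22) + 91 + 1
= 84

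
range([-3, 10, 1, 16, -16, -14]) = 32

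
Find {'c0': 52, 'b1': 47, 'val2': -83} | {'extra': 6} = {'c0': 52, 'b1': 47, 'val2': -83, 'extra': 6}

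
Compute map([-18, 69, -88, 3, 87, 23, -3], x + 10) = [-8, 79, -78, 13, 97, 33, 7]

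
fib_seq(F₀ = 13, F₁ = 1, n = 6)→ F_2 = F_1 + F_0 = 14
F_3 = F_2 + F_1 = 15
F_4 = F_3 + F_2 = 29
...
= [13, 1, 14, 15, 29, 44]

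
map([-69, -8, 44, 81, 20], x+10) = -69+10=-59, -8+10=2, 44+10=54, 81+10=91, 20+10=30
= [-59, 2, 54, 91, 30]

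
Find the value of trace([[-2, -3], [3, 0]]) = -2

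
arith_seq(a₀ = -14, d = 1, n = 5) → a_0 = -14 + 0*1 = -14
a_1 = -14 + 1*1 = -13
a_2 = -14 + 2*1 = -12
...
= [-14, -13, -12, -11, -10]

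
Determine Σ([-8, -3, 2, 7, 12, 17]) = (-8) + (-3) + 2 + 7 + 12 + 17
= 27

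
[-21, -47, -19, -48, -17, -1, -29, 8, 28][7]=8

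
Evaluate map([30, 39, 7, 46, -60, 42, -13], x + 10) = 30+10=40, 39+10=49, 7+10=17, 46+10=56, -60+10=-50, 42+10=52, -13+10=-3
= [40, 49, 17, 56, -50, 52, -3]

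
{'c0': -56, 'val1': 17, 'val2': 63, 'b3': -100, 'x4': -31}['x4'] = -31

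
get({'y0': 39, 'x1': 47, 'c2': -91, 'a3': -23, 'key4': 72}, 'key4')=72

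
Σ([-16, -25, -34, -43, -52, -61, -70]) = (-16) + (-25) + (-34) + (-43) + (-52) + (-61) + (-70)
= -301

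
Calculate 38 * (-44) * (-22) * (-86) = -3163424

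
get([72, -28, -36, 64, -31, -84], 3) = 64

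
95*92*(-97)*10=-8477800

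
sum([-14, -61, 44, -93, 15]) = (-14) + (-61) + 44 + (-93) + 15
= -109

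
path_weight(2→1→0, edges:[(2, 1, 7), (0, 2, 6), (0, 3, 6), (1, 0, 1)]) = 8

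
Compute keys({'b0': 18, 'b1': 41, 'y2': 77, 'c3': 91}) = ['b0', 'b1', 'y2', 'c3']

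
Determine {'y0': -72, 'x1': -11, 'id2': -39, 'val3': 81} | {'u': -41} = {'y0': -72, 'x1': -11, 'id2': -39, 'val3': 81, 'u': -41}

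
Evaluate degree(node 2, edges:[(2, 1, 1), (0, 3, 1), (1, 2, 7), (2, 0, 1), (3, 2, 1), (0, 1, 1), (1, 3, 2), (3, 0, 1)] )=4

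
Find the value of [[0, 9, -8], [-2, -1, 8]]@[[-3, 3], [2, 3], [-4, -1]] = [[50, 35], [-28, -17]]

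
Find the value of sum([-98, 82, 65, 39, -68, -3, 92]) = 109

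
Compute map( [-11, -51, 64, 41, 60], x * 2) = -11*2=-22, -51*2=-102, 64*2=128, 41*2=82, 60*2=120
= [-22, -102, 128, 82, 120]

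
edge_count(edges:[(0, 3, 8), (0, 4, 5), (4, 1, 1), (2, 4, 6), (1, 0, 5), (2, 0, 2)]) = 6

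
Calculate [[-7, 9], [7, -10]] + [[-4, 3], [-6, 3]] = [[-11, 12], [1, -7]]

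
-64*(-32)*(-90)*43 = -7925760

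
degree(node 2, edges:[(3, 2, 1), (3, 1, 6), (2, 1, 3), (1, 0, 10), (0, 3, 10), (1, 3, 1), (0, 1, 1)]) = incident: (3,2), (2,1)
= 2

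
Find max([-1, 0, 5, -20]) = 5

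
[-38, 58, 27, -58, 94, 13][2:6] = [27, -58, 94, 13]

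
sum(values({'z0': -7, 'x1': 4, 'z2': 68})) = (-7) + 4 + 68
= 65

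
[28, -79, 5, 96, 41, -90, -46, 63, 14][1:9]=[-79, 5, 96, 41, -90, -46, 63, 14]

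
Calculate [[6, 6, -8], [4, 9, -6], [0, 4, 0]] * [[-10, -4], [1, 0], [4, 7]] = [[-86, -80], [-55, -58], [4, 0]]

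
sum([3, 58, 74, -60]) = 75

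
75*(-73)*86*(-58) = 27309300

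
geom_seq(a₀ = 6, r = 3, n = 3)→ a_0 = 6*3^0 = 6
a_1 = 6*3^1 = 18
a_2 = 6*3^2 = 54
= [6, 18, 54]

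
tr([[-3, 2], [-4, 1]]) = diagonal: (-3) + 1
= -2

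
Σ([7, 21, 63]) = 7 + 21 + 63
= 91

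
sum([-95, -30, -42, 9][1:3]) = slice → [-30, -42]
(-30) + (-42)
= -72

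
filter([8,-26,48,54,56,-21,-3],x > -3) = keep x where x > -3: 8✓, -26✗, 48✓, 54✓, 56✓, -21✗, -3✗
= [8, 48, 54, 56]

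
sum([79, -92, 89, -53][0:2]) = -13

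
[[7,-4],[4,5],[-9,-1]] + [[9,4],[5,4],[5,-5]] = [[16, 0], [9, 9], [-4, -6]]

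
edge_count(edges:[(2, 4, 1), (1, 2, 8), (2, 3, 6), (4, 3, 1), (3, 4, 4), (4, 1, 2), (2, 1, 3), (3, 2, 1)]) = 8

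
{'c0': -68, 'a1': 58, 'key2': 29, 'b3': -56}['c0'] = -68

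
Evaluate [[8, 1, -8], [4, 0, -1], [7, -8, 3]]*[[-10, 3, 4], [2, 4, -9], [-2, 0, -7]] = C[0][0] = (8)*(-10) + (1)*(2) + (-8)*(-2) = -62
C[0][1] = (8)*(3) + (1)*(4) + (-8)*(0) = 28
C[0][2] = (8)*(4) + (1)*(-9) + (-8)*(-7) = 79
C[1][0] = (4)*(-10) + (0)*(2) + (-1)*(-2) = -38
C[1][1] = (4)*(3) + (0)*(4) + (-1)*(0) = 12
C[1][2] = (4)*(4) + (0)*(-9) + (-1)*(-7) = 23
... (3 more cells)
= [[-62, 28, 79], [-38, 12, 23], [-92, -11, 79]]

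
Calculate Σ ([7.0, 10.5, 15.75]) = 33.25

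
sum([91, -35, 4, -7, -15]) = 38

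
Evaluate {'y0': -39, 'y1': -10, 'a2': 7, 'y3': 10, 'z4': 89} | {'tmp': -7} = {'y0': -39, 'y1': -10, 'a2': 7, 'y3': 10, 'z4': 89, 'tmp': -7}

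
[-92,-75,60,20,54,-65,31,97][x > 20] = [60, 54, 31, 97]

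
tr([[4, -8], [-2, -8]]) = diagonal: 4 + (-8)
= -4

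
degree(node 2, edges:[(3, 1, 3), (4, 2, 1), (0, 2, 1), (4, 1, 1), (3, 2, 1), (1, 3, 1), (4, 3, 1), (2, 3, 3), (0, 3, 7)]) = incident: (4,2), (0,2), (3,2), (2,3)
= 4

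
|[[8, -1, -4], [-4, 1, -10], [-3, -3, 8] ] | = (1)*(8)*det([[1, -10], [-3, 8]]) + (-1)*(-1)*det([[-4, -10], [-3, 8]]) + (1)*(-4)*det([[-4, 1], [-3, -3]])
= -176 + -62 + -60
= -298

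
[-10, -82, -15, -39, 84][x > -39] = keep x where x > -39: -10✓, -82✗, -15✓, -39✗, 84✓
= [-10, -15, 84]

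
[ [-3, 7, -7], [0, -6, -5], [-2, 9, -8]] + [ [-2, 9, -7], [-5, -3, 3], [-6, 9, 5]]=[[-5, 16, -14], [-5, -9, -2], [-8, 18, -3]]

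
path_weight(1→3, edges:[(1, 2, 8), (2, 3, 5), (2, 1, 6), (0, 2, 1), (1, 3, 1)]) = w(1→3)=1
= 1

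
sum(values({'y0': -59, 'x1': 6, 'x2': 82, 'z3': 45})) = (-59) + 6 + 82 + 45
= 74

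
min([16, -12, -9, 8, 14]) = -12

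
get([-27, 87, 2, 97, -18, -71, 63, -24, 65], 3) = 97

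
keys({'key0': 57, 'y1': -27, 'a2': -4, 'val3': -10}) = ['key0', 'y1', 'a2', 'val3']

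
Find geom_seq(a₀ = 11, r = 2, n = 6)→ [11, 22, 44, 88, 176, 352]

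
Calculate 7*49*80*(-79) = -2167760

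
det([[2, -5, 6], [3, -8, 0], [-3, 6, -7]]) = -29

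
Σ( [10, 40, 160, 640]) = 850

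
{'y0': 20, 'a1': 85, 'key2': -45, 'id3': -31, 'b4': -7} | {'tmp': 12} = {'y0': 20, 'a1': 85, 'key2': -45, 'id3': -31, 'b4': -7, 'tmp': 12}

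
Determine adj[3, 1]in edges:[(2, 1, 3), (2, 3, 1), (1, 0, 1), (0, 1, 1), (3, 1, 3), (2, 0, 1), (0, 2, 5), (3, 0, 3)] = 3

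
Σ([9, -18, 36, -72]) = -45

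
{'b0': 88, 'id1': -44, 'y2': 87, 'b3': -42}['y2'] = 87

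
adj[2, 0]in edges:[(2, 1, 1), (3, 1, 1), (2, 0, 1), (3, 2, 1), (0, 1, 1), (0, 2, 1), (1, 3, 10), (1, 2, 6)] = 1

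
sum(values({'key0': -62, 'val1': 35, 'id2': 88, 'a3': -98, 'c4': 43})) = (-62) + 35 + 88 + (-98) + 43
= 6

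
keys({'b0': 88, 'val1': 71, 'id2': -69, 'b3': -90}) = ['b0', 'val1', 'id2', 'b3']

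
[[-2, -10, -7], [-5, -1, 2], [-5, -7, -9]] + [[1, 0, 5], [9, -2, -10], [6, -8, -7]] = [[-1, -10, -2], [4, -3, -8], [1, -15, -16]]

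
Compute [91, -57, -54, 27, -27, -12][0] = 91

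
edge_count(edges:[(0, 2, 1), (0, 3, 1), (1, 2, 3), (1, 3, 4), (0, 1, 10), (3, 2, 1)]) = 6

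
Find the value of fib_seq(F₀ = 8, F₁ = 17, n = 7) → F_2 = F_1 + F_0 = 25
F_3 = F_2 + F_1 = 42
F_4 = F_3 + F_2 = 67
...
= [8, 17, 25, 42, 67, 109, 176]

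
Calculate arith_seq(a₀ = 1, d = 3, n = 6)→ [1, 4, 7, 10, 13, 16]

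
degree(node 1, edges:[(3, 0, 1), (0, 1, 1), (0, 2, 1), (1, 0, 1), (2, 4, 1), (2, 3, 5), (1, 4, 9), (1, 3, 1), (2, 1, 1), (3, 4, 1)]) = 5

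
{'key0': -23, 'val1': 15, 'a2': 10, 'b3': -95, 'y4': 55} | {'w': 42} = {'key0': -23, 'val1': 15, 'a2': 10, 'b3': -95, 'y4': 55, 'w': 42}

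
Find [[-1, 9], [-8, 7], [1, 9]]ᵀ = [[-1, -8, 1], [9, 7, 9]]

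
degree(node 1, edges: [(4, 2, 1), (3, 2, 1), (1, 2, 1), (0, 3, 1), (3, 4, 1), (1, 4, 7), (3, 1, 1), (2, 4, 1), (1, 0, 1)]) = incident: (1,2), (1,4), (3,1), (1,0)
= 4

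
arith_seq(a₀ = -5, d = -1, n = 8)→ [-5, -6, -7, -8, -9, -10, -11, -12]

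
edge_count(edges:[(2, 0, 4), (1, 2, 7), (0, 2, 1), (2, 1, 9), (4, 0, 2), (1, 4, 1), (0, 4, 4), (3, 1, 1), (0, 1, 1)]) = 9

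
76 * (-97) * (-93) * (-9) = -6170364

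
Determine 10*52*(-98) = -50960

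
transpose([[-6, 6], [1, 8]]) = [[-6, 1], [6, 8]]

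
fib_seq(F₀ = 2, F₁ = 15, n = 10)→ F_2 = F_1 + F_0 = 17
F_3 = F_2 + F_1 = 32
F_4 = F_3 + F_2 = 49
...
= [2, 15, 17, 32, 49, 81, 130, 211, 341, 552]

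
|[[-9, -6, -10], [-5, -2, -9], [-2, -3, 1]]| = (1)*(-9)*det([[-2, -9], [-3, 1]]) + (-1)*(-6)*det([[-5, -9], [-2, 1]]) + (1)*(-10)*det([[-5, -2], [-2, -3]])
= 261 + -138 + -110
= 13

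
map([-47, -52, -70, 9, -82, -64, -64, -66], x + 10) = [-37, -42, -60, 19, -72, -54, -54, -56]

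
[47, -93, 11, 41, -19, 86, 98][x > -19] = [47, 11, 41, 86, 98]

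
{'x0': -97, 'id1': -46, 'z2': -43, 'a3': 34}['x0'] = -97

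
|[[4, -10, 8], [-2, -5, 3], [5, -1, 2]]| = (1)*(4)*det([[-5, 3], [-1, 2]]) + (-1)*(-10)*det([[-2, 3], [5, 2]]) + (1)*(8)*det([[-2, -5], [5, -1]])
= -28 + -190 + 216
= -2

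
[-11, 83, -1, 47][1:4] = [83, -1, 47]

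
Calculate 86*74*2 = 12728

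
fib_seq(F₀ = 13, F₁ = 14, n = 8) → [13, 14, 27, 41, 68, 109, 177, 286]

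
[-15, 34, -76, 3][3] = 3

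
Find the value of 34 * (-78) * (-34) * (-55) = -4959240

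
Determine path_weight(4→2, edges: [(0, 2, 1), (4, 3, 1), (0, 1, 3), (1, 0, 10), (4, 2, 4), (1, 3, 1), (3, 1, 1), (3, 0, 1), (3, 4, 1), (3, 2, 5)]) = w(4→2)=4
= 4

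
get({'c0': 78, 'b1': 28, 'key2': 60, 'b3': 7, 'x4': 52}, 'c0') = 78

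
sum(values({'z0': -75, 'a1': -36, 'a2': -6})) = -117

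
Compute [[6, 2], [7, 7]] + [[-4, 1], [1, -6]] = [[2, 3], [8, 1]]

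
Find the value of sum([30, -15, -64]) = 30 + (-15) + (-64)
= -49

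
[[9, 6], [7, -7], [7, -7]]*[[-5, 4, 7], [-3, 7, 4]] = [[-63, 78, 87], [-14, -21, 21], [-14, -21, 21]]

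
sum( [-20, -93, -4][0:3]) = -117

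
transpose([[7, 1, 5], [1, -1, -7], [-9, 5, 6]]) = [[7, 1, -9], [1, -1, 5], [5, -7, 6]]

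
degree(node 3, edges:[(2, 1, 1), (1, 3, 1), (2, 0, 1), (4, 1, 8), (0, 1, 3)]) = 1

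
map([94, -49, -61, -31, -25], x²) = [8836, 2401, 3721, 961, 625]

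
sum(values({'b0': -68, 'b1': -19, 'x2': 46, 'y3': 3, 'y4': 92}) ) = (-68) + (-19) + 46 + 3 + 92
= 54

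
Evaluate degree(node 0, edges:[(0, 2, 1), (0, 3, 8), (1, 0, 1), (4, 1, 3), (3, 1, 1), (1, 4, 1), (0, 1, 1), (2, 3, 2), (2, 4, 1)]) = 4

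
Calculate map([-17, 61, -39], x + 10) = [-7, 71, -29]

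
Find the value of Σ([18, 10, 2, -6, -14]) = 10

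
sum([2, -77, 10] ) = 2 + (-77) + 10
= -65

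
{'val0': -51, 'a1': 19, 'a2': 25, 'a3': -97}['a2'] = 25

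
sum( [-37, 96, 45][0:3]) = slice → [-37, 96, 45]
(-37) + 96 + 45
= 104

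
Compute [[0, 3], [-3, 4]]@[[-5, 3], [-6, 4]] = [[-18, 12], [-9, 7]]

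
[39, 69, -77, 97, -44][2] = -77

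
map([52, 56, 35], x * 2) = 52*2=104, 56*2=112, 35*2=70
= [104, 112, 70]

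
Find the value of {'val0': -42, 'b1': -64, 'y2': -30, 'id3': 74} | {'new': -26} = {'val0': -42, 'b1': -64, 'y2': -30, 'id3': 74, 'new': -26}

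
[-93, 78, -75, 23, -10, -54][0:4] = [-93, 78, -75, 23]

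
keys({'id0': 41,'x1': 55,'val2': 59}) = ['id0', 'x1', 'val2']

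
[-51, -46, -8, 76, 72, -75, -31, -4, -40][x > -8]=keep x where x > -8: -51✗, -46✗, -8✗, 76✓, 72✓, -75✗, -31✗, -4✓, -40✗
= [76, 72, -4]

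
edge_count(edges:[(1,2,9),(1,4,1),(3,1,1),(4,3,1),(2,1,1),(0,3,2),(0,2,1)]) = 7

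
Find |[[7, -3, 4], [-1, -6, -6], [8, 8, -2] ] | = 730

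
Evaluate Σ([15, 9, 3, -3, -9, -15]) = 15 + 9 + 3 + (-3) + (-9) + (-15)
= 0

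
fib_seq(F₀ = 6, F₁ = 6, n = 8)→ [6, 6, 12, 18, 30, 48, 78, 126]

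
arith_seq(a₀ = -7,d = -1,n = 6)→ a_0 = -7 + 0*-1 = -7
a_1 = -7 + 1*-1 = -8
a_2 = -7 + 2*-1 = -9
...
= [-7, -8, -9, -10, -11, -12]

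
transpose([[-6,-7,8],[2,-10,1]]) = [[-6, 2], [-7, -10], [8, 1]]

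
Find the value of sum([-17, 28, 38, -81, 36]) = 4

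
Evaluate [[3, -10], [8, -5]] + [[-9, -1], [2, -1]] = [[-6, -11], [10, -6]]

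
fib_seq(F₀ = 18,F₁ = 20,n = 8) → [18, 20, 38, 58, 96, 154, 250, 404]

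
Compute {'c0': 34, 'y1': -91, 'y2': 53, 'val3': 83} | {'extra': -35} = {'c0': 34, 'y1': -91, 'y2': 53, 'val3': 83, 'extra': -35}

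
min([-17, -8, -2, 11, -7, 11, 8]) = -17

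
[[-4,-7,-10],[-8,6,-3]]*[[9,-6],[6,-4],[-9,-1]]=C[0][0] = (-4)*(9) + (-7)*(6) + (-10)*(-9) = 12
C[0][1] = (-4)*(-6) + (-7)*(-4) + (-10)*(-1) = 62
C[1][0] = (-8)*(9) + (6)*(6) + (-3)*(-9) = -9
C[1][1] = (-8)*(-6) + (6)*(-4) + (-3)*(-1) = 27
= [[12, 62], [-9, 27]]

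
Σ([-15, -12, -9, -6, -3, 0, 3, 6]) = -36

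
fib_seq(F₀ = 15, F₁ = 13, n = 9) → [15, 13, 28, 41, 69, 110, 179, 289, 468]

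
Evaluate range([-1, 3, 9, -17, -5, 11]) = 28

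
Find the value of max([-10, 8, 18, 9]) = 18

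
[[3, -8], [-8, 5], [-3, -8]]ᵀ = [[3, -8, -3], [-8, 5, -8]]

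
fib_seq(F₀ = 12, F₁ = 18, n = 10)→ F_2 = F_1 + F_0 = 30
F_3 = F_2 + F_1 = 48
F_4 = F_3 + F_2 = 78
...
= [12, 18, 30, 48, 78, 126, 204, 330, 534, 864]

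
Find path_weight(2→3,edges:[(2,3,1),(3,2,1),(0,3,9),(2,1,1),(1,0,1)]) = 1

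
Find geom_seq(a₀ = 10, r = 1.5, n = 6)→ a_0 = 10*1.5^0 = 10.0
a_1 = 10*1.5^1 = 15.0
a_2 = 10*1.5^2 = 22.5
...
= [10.0, 15.0, 22.5, 33.75, 50.625, 75.9375]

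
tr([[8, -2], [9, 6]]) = 14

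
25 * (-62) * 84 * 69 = -8983800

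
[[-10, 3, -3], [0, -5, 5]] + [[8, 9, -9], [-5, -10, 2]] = [[-2, 12, -12], [-5, -15, 7]]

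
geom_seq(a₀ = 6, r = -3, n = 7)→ [6, -18, 54, -162, 486, -1458, 4374]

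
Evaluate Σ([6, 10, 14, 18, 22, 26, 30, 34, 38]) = 6 + 10 + 14 + 18 + 22 + 26 + 30 + 34 + 38
= 198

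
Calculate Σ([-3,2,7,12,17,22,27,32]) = 116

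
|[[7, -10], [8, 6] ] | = (7)*(6) - (-10)*(8)
= 122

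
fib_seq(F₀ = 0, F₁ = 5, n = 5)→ [0, 5, 5, 10, 15]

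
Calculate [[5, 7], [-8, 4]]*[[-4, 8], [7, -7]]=[[29, -9], [60, -92]]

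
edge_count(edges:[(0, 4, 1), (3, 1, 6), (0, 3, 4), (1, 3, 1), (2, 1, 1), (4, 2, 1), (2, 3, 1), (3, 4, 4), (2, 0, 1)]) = 9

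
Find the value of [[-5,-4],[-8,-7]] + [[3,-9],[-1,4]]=[[-2, -13], [-9, -3]]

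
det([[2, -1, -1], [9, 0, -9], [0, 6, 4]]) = 90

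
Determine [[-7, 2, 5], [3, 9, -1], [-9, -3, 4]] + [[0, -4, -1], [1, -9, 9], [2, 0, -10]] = [[-7, -2, 4], [4, 0, 8], [-7, -3, -6]]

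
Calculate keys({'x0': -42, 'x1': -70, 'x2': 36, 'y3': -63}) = ['x0', 'x1', 'x2', 'y3']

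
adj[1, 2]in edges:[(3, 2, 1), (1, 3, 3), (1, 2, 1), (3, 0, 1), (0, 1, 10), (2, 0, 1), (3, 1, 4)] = 1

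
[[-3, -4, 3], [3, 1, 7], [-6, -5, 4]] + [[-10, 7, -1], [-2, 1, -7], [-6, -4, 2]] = [[-13, 3, 2], [1, 2, 0], [-12, -9, 6]]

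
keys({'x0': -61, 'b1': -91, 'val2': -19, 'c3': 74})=['x0', 'b1', 'val2', 'c3']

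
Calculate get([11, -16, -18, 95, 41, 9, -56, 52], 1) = -16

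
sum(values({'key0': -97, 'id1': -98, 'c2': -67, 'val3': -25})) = (-97) + (-98) + (-67) + (-25)
= -287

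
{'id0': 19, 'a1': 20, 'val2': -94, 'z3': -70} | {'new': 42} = {'id0': 19, 'a1': 20, 'val2': -94, 'z3': -70, 'new': 42}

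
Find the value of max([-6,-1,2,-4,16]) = 16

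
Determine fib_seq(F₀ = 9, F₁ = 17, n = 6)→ F_2 = F_1 + F_0 = 26
F_3 = F_2 + F_1 = 43
F_4 = F_3 + F_2 = 69
...
= [9, 17, 26, 43, 69, 112]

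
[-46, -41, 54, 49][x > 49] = keep x where x > 49: -46✗, -41✗, 54✓, 49✗
= [54]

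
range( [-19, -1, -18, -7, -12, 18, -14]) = 37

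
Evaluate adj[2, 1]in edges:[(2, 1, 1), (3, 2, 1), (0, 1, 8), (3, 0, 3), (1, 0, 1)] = 1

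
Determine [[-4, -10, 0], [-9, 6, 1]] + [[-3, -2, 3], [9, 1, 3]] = [[-7, -12, 3], [0, 7, 4]]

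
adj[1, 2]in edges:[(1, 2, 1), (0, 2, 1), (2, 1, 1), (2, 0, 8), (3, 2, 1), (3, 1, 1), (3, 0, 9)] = 1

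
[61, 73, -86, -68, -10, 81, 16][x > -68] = [61, 73, -10, 81, 16]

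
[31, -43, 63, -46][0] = 31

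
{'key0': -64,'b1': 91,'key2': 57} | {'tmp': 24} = {'key0': -64, 'b1': 91, 'key2': 57, 'tmp': 24}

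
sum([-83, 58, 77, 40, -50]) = 42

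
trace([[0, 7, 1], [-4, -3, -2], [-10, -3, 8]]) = diagonal: 0 + (-3) + 8
= 5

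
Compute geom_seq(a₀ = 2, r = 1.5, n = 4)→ a_0 = 2*1.5^0 = 2.0
a_1 = 2*1.5^1 = 3.0
a_2 = 2*1.5^2 = 4.5
...
= [2.0, 3.0, 4.5, 6.75]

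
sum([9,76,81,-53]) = 9 + 76 + 81 + (-53)
= 113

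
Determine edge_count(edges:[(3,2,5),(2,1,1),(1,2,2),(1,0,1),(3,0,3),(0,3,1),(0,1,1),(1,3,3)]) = 8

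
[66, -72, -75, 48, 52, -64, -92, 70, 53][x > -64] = [66, 48, 52, 70, 53]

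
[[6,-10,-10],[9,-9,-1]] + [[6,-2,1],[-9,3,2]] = [[12, -12, -9], [0, -6, 1]]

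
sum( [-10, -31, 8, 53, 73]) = (-10) + (-31) + 8 + 53 + 73
= 93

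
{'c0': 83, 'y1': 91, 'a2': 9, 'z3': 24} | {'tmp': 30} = {'c0': 83, 'y1': 91, 'a2': 9, 'z3': 24, 'tmp': 30}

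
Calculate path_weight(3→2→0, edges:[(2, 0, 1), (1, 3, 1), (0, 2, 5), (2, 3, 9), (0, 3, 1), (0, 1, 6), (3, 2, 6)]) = w(3→2)=6 + w(2→0)=1
= 7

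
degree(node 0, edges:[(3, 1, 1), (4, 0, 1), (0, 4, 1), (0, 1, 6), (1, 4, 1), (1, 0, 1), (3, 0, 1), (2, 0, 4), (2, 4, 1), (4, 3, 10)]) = incident: (4,0), (0,4), (0,1), (1,0), (3,0), (2,0)
= 6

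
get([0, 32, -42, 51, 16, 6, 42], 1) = 32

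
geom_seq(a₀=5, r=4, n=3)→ [5, 20, 80]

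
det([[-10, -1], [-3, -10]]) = 97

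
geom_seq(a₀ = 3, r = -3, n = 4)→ a_0 = 3*(-3)^0 = 3
a_1 = 3*(-3)^1 = -9
a_2 = 3*(-3)^2 = 27
...
= [3, -9, 27, -81]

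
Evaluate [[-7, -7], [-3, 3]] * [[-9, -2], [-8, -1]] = [[119, 21], [3, 3]]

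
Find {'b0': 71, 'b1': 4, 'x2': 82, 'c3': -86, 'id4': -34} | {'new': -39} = {'b0': 71, 'b1': 4, 'x2': 82, 'c3': -86, 'id4': -34, 'new': -39}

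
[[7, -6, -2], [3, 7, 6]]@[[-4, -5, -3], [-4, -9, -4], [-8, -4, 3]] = C[0][0] = (7)*(-4) + (-6)*(-4) + (-2)*(-8) = 12
C[0][1] = (7)*(-5) + (-6)*(-9) + (-2)*(-4) = 27
C[0][2] = (7)*(-3) + (-6)*(-4) + (-2)*(3) = -3
C[1][0] = (3)*(-4) + (7)*(-4) + (6)*(-8) = -88
C[1][1] = (3)*(-5) + (7)*(-9) + (6)*(-4) = -102
C[1][2] = (3)*(-3) + (7)*(-4) + (6)*(3) = -19
= [[12, 27, -3], [-88, -102, -19]]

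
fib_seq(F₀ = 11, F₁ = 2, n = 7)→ F_2 = F_1 + F_0 = 13
F_3 = F_2 + F_1 = 15
F_4 = F_3 + F_2 = 28
...
= [11, 2, 13, 15, 28, 43, 71]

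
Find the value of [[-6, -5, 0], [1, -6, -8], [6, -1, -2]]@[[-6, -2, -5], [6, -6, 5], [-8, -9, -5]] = [[6, 42, 5], [22, 106, 5], [-26, 12, -25]]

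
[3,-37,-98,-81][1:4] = [-37, -98, -81]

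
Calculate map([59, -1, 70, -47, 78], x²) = (59)²=3481, (-1)²=1, (70)²=4900, (-47)²=2209, (78)²=6084
= [3481, 1, 4900, 2209, 6084]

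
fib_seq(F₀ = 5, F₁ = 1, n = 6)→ F_2 = F_1 + F_0 = 6
F_3 = F_2 + F_1 = 7
F_4 = F_3 + F_2 = 13
...
= [5, 1, 6, 7, 13, 20]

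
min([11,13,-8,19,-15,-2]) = -15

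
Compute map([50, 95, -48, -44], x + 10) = 50+10=60, 95+10=105, -48+10=-38, -44+10=-34
= [60, 105, -38, -34]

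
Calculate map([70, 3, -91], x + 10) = [80, 13, -81]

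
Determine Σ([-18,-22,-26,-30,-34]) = -130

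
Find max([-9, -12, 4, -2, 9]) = 9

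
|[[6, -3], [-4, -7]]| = (6)*(-7) - (-3)*(-4)
= -54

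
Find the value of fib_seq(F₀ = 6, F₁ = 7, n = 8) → [6, 7, 13, 20, 33, 53, 86, 139]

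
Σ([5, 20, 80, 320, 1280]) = 5 + 20 + 80 + 320 + 1280
= 1705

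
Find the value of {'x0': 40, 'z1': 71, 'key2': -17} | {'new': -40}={'x0': 40, 'z1': 71, 'key2': -17, 'new': -40}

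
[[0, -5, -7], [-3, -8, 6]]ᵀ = [[0, -3], [-5, -8], [-7, 6]]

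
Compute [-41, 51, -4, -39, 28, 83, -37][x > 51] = [83]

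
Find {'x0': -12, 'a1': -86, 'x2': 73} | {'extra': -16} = {'x0': -12, 'a1': -86, 'x2': 73, 'extra': -16}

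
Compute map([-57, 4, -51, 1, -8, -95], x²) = (-57)²=3249, (4)²=16, (-51)²=2601, (1)²=1, (-8)²=64, (-95)²=9025
= [3249, 16, 2601, 1, 64, 9025]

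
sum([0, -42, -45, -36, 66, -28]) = 0 + (-42) + (-45) + (-36) + 66 + (-28)
= -85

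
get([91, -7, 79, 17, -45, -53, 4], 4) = -45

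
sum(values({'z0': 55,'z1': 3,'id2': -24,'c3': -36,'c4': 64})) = 55 + 3 + (-24) + (-36) + 64
= 62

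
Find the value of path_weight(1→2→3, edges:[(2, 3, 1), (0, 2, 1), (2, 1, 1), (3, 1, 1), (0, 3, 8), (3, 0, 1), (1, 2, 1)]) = 2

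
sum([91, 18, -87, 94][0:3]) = 22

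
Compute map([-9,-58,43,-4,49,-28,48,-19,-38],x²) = (-9)²=81, (-58)²=3364, (43)²=1849, (-4)²=16, (49)²=2401, (-28)²=784, (48)²=2304, (-19)²=361, (-38)²=1444
= [81, 3364, 1849, 16, 2401, 784, 2304, 361, 1444]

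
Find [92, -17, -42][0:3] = [92, -17, -42]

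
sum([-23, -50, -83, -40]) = (-23) + (-50) + (-83) + (-40)
= -196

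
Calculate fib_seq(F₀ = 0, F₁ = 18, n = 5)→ F_2 = F_1 + F_0 = 18
F_3 = F_2 + F_1 = 36
F_4 = F_3 + F_2 = 54
= [0, 18, 18, 36, 54]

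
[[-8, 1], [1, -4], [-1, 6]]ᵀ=[[-8, 1, -1], [1, -4, 6]]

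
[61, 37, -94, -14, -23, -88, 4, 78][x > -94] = keep x where x > -94: 61✓, 37✓, -94✗, -14✓, -23✓, -88✓, 4✓, 78✓
= [61, 37, -14, -23, -88, 4, 78]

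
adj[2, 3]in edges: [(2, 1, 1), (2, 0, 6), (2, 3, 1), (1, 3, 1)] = 1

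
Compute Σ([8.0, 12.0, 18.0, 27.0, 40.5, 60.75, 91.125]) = 8.0 + 12.0 + 18.0 + 27.0 + 40.5 + 60.75 + 91.125
= 257.375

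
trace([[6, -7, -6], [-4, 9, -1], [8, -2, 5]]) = 20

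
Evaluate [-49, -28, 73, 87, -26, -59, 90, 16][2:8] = [73, 87, -26, -59, 90, 16]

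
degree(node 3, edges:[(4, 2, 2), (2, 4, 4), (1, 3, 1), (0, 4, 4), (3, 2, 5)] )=incident: (1,3), (3,2)
= 2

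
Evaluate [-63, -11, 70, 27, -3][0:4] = [-63, -11, 70, 27]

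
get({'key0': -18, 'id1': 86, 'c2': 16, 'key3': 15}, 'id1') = 86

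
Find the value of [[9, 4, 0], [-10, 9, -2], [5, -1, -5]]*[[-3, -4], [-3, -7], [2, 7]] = [[-39, -64], [-1, -37], [-22, -48]]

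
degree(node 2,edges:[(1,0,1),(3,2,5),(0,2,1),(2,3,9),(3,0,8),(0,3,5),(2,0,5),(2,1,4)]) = incident: (3,2), (0,2), (2,3), (2,0), (2,1)
= 5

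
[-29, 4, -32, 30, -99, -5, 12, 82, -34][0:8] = [-29, 4, -32, 30, -99, -5, 12, 82]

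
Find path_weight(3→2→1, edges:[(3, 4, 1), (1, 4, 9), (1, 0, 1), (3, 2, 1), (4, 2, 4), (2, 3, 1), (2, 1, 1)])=w(3→2)=1 + w(2→1)=1
= 2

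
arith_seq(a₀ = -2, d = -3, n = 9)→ [-2, -5, -8, -11, -14, -17, -20, -23, -26]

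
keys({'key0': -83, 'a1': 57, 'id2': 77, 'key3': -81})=['key0', 'a1', 'id2', 'key3']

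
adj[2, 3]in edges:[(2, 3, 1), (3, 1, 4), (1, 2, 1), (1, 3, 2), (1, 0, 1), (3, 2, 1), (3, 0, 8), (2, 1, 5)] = 1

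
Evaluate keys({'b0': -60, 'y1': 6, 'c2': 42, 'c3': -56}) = ['b0', 'y1', 'c2', 'c3']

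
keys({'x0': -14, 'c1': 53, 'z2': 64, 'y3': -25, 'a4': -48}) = ['x0', 'c1', 'z2', 'y3', 'a4']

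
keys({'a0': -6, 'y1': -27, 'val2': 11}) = ['a0', 'y1', 'val2']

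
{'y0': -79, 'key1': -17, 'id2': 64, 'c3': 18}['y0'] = -79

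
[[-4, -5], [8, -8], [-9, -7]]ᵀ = [[-4, 8, -9], [-5, -8, -7]]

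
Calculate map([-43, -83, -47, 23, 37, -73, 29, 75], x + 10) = [-33, -73, -37, 33, 47, -63, 39, 85]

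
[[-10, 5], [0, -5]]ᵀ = [[-10, 0], [5, -5]]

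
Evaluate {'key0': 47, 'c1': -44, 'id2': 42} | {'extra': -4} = {'key0': 47, 'c1': -44, 'id2': 42, 'extra': -4}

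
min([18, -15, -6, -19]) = -19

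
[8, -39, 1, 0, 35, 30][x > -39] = keep x where x > -39: 8✓, -39✗, 1✓, 0✓, 35✓, 30✓
= [8, 1, 0, 35, 30]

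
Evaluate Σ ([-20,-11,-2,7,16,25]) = (-20) + (-11) + (-2) + 7 + 16 + 25
= 15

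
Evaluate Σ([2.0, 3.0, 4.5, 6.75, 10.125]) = 2.0 + 3.0 + 4.5 + 6.75 + 10.125
= 26.375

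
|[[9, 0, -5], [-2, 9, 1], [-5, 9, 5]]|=(1)*(9)*det([[9, 1], [9, 5]]) + (-1)*(0)*det([[-2, 1], [-5, 5]]) + (1)*(-5)*det([[-2, 9], [-5, 9]])
= 324 + 0 + -135
= 189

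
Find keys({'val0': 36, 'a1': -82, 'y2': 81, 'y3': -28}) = ['val0', 'a1', 'y2', 'y3']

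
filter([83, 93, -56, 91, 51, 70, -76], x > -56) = keep x where x > -56: 83✓, 93✓, -56✗, 91✓, 51✓, 70✓, -76✗
= [83, 93, 91, 51, 70]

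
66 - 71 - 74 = -79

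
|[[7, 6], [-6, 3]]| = 57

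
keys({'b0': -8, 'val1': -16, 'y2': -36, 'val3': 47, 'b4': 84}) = ['b0', 'val1', 'y2', 'val3', 'b4']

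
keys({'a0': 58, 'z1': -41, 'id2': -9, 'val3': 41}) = ['a0', 'z1', 'id2', 'val3']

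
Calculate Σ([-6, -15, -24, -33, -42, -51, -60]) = (-6) + (-15) + (-24) + (-33) + (-42) + (-51) + (-60)
= -231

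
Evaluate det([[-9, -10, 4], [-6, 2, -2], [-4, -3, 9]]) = -624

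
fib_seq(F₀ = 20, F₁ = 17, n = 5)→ F_2 = F_1 + F_0 = 37
F_3 = F_2 + F_1 = 54
F_4 = F_3 + F_2 = 91
= [20, 17, 37, 54, 91]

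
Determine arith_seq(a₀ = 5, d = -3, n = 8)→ a_0 = 5 + 0*-3 = 5
a_1 = 5 + 1*-3 = 2
a_2 = 5 + 2*-3 = -1
...
= [5, 2, -1, -4, -7, -10, -13, -16]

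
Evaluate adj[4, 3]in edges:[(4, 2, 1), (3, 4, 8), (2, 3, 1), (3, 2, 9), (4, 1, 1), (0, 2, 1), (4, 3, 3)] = 3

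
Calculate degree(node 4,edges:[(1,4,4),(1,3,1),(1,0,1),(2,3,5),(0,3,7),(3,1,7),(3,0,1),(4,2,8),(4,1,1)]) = incident: (1,4), (4,2), (4,1)
= 3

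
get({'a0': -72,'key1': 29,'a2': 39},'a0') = -72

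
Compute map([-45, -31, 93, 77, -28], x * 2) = -45*2=-90, -31*2=-62, 93*2=186, 77*2=154, -28*2=-56
= [-90, -62, 186, 154, -56]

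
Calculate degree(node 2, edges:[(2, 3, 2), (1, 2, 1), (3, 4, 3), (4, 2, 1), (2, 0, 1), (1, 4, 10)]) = 4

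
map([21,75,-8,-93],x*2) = [42, 150, -16, -186]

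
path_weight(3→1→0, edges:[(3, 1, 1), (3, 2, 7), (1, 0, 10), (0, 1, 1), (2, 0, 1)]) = 11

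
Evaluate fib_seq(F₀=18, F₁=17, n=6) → [18, 17, 35, 52, 87, 139]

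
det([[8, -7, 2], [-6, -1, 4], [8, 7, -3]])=(1)*(8)*det([[-1, 4], [7, -3]]) + (-1)*(-7)*det([[-6, 4], [8, -3]]) + (1)*(2)*det([[-6, -1], [8, 7]])
= -200 + -98 + -68
= -366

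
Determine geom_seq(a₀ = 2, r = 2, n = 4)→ [2, 4, 8, 16]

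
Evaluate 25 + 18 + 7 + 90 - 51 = 89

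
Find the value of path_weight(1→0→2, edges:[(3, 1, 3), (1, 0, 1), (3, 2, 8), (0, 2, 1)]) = w(1→0)=1 + w(0→2)=1
= 2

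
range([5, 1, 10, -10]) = 20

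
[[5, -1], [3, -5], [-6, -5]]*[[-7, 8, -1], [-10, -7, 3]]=[[-25, 47, -8], [29, 59, -18], [92, -13, -9]]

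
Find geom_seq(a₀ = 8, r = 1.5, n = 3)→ a_0 = 8*1.5^0 = 8.0
a_1 = 8*1.5^1 = 12.0
a_2 = 8*1.5^2 = 18.0
= [8.0, 12.0, 18.0]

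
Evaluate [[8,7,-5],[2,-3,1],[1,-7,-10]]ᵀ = [[8, 2, 1], [7, -3, -7], [-5, 1, -10]]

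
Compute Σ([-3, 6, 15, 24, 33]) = (-3) + 6 + 15 + 24 + 33
= 75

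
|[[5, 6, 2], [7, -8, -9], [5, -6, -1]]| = (1)*(5)*det([[-8, -9], [-6, -1]]) + (-1)*(6)*det([[7, -9], [5, -1]]) + (1)*(2)*det([[7, -8], [5, -6]])
= -230 + -228 + -4
= -462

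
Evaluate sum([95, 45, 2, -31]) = 111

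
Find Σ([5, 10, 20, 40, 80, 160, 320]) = 5 + 10 + 20 + 40 + 80 + 160 + 320
= 635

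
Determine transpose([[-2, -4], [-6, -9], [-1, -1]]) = [[-2, -6, -1], [-4, -9, -1]]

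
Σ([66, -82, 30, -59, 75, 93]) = 66 + (-82) + 30 + (-59) + 75 + 93
= 123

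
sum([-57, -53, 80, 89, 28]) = 87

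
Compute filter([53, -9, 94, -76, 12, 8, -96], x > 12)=[53, 94]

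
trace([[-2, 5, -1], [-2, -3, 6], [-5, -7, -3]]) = -8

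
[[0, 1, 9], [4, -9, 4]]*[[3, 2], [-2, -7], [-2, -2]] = C[0][0] = (0)*(3) + (1)*(-2) + (9)*(-2) = -20
C[0][1] = (0)*(2) + (1)*(-7) + (9)*(-2) = -25
C[1][0] = (4)*(3) + (-9)*(-2) + (4)*(-2) = 22
C[1][1] = (4)*(2) + (-9)*(-7) + (4)*(-2) = 63
= [[-20, -25], [22, 63]]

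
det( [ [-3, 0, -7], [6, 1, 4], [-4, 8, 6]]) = (1)*(-3)*det([[1, 4], [8, 6]]) + (-1)*(0)*det([[6, 4], [-4, 6]]) + (1)*(-7)*det([[6, 1], [-4, 8]])
= 78 + 0 + -364
= -286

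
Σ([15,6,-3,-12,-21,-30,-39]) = -84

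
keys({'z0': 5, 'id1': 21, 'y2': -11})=['z0', 'id1', 'y2']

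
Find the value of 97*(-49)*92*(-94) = 41103944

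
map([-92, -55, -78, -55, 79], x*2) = [-184, -110, -156, -110, 158]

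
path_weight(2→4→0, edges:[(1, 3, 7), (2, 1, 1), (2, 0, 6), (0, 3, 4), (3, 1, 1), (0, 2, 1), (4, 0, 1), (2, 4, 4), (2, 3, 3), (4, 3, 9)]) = w(2→4)=4 + w(4→0)=1
= 5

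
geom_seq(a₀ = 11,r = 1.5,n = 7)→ a_0 = 11*1.5^0 = 11.0
a_1 = 11*1.5^1 = 16.5
a_2 = 11*1.5^2 = 24.75
...
= [11.0, 16.5, 24.75, 37.125, 55.6875, 83.53125, 125.296875]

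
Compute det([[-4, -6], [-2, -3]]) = 0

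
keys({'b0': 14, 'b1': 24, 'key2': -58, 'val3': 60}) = ['b0', 'b1', 'key2', 'val3']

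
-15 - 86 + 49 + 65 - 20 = -7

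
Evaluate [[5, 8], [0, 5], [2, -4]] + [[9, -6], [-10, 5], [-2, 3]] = [[14, 2], [-10, 10], [0, -1]]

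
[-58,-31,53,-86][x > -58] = keep x where x > -58: -58✗, -31✓, 53✓, -86✗
= [-31, 53]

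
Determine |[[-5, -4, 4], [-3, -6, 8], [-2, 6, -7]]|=(1)*(-5)*det([[-6, 8], [6, -7]]) + (-1)*(-4)*det([[-3, 8], [-2, -7]]) + (1)*(4)*det([[-3, -6], [-2, 6]])
= 30 + 148 + -120
= 58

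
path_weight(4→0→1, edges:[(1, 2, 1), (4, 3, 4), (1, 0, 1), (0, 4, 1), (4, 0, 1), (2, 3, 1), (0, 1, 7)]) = w(4→0)=1 + w(0→1)=7
= 8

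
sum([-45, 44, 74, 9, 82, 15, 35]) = 214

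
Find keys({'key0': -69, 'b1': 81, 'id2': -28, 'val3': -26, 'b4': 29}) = ['key0', 'b1', 'id2', 'val3', 'b4']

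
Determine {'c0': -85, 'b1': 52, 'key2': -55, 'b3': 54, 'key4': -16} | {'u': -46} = {'c0': -85, 'b1': 52, 'key2': -55, 'b3': 54, 'key4': -16, 'u': -46}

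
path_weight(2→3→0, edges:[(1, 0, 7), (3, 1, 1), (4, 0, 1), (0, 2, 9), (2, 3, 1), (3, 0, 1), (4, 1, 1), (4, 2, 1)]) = w(2→3)=1 + w(3→0)=1
= 2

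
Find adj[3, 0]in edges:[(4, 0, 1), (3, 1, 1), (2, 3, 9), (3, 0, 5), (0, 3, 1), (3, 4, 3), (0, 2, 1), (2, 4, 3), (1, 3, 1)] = 5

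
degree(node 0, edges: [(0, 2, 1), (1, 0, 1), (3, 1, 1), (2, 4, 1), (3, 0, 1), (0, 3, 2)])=incident: (0,2), (1,0), (3,0), (0,3)
= 4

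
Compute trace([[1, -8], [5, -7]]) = -6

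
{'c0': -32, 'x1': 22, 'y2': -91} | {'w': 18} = {'c0': -32, 'x1': 22, 'y2': -91, 'w': 18}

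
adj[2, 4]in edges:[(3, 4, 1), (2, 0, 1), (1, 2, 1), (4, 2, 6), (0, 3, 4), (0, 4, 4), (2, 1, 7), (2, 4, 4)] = 4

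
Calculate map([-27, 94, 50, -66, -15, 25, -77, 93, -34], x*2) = [-54, 188, 100, -132, -30, 50, -154, 186, -68]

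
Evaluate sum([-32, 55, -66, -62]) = -105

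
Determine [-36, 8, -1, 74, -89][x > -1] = keep x where x > -1: -36✗, 8✓, -1✗, 74✓, -89✗
= [8, 74]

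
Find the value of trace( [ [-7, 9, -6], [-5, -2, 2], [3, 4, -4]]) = -13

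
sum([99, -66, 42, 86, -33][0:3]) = 75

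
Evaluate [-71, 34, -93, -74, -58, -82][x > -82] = [-71, 34, -74, -58]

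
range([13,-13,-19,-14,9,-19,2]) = 32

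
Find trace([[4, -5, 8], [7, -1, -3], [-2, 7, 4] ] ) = diagonal: 4 + (-1) + 4
= 7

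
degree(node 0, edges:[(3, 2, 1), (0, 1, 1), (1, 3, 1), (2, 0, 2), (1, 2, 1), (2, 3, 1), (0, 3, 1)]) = 3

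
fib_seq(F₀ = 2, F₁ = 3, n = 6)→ [2, 3, 5, 8, 13, 21]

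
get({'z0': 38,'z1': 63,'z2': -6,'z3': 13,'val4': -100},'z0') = 38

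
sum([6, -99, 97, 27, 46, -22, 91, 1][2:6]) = slice → [97, 27, 46, -22]
97 + 27 + 46 + (-22)
= 148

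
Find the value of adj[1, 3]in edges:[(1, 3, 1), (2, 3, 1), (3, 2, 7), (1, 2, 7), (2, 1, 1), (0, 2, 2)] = 1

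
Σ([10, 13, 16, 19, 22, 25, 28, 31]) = 164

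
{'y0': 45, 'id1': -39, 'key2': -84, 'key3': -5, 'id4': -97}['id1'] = -39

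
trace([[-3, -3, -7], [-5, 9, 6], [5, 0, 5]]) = diagonal: (-3) + 9 + 5
= 11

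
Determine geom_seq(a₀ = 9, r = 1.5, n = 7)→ a_0 = 9*1.5^0 = 9.0
a_1 = 9*1.5^1 = 13.5
a_2 = 9*1.5^2 = 20.25
...
= [9.0, 13.5, 20.25, 30.375, 45.5625, 68.34375, 102.515625]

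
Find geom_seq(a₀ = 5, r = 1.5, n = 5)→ [5.0, 7.5, 11.25, 16.875, 25.3125]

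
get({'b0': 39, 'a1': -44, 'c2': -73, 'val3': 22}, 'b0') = 39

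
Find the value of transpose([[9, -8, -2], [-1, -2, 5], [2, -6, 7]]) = [[9, -1, 2], [-8, -2, -6], [-2, 5, 7]]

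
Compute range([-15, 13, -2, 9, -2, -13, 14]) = 29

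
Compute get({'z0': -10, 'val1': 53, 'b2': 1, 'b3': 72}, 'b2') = 1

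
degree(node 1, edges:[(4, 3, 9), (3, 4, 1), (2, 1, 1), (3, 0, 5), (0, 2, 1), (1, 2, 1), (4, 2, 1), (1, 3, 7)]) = incident: (2,1), (1,2), (1,3)
= 3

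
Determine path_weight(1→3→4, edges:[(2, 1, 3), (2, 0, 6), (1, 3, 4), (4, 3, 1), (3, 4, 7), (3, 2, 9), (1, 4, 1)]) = w(1→3)=4 + w(3→4)=7
= 11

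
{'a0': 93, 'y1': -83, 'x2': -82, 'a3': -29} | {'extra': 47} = {'a0': 93, 'y1': -83, 'x2': -82, 'a3': -29, 'extra': 47}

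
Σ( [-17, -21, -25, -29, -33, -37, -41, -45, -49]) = -297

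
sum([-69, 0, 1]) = -68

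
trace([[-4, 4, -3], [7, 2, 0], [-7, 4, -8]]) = diagonal: (-4) + 2 + (-8)
= -10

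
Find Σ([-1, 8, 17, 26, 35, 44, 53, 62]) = 244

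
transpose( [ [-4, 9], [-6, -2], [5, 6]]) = [[-4, -6, 5], [9, -2, 6]]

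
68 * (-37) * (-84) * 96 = 20289024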